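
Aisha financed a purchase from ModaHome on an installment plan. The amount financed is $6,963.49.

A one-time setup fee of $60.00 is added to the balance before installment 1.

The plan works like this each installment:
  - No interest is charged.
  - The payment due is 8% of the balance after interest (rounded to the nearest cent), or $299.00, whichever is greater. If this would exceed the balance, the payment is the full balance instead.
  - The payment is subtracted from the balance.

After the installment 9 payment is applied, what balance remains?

$3,305.59

Installment 1: $7,023.49 − $561.88 → $6,461.61
Installment 2: $6,461.61 − $516.93 → $5,944.68
Installment 3: $5,944.68 − $475.57 → $5,469.11
Installment 4: $5,469.11 − $437.53 → $5,031.58
Installment 5: $5,031.58 − $402.53 → $4,629.05
Installment 6: $4,629.05 − $370.32 → $4,258.73
Installment 7: $4,258.73 − $340.70 → $3,918.03
Installment 8: $3,918.03 − $313.44 → $3,604.59
Installment 9: $3,604.59 − $299.00 → $3,305.59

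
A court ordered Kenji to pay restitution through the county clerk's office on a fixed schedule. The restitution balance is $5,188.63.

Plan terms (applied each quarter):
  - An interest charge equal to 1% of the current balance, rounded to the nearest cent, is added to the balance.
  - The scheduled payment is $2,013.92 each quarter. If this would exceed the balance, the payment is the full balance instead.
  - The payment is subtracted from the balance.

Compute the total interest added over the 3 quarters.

$96.61

Quarter 1: opening $5,188.63; interest $51.89 → $5,240.52; payment $2,013.92; balance $3,226.60
Quarter 2: opening $3,226.60; interest $32.27 → $3,258.87; payment $2,013.92; balance $1,244.95
Quarter 3: opening $1,244.95; interest $12.45 → $1,257.40; payment $1,257.40; balance $0.00
Total interest: $51.89 + $32.27 + $12.45 = $96.61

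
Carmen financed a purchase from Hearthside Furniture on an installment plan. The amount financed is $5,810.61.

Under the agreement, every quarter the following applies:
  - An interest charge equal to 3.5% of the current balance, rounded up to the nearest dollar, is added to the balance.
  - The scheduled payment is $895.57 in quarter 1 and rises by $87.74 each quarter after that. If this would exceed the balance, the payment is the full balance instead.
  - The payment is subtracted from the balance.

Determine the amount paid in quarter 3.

# | Opening | Interest | Payment | End bal
1 | $5,810.61 | $204.00 | $895.57 | $5,119.04
2 | $5,119.04 | $180.00 | $983.31 | $4,315.73
3 | $4,315.73 | $152.00 | $1,071.05 | $3,396.68

$1,071.05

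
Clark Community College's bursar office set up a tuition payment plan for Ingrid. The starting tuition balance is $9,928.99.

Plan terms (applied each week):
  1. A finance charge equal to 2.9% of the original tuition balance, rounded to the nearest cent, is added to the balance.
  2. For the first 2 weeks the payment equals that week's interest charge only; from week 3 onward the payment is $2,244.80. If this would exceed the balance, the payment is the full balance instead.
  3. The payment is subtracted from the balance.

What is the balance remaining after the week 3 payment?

Week 1: $9,928.99 +$287.94 interest = $10,216.93; pay $287.94 → $9,928.99
Week 2: $9,928.99 +$287.94 interest = $10,216.93; pay $287.94 → $9,928.99
Week 3: $9,928.99 +$287.94 interest = $10,216.93; pay $2,244.80 → $7,972.13

$7,972.13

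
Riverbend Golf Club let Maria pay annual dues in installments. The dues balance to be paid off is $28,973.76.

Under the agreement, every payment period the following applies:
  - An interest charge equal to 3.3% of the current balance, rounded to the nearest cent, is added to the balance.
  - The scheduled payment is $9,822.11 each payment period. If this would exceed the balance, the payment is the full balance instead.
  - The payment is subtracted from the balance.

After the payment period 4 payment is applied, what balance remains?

$0.00

Payment period 1: opening $28,973.76; interest $956.13 → $29,929.89; payment $9,822.11; balance $20,107.78
Payment period 2: opening $20,107.78; interest $663.56 → $20,771.34; payment $9,822.11; balance $10,949.23
Payment period 3: opening $10,949.23; interest $361.32 → $11,310.55; payment $9,822.11; balance $1,488.44
Payment period 4: opening $1,488.44; interest $49.12 → $1,537.56; payment $1,537.56; balance $0.00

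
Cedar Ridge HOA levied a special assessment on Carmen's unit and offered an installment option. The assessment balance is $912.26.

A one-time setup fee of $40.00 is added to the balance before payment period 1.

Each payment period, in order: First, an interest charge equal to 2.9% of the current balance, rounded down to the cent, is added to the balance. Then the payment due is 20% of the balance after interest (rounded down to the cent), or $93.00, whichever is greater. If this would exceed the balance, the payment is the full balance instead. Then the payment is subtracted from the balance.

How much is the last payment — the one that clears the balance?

# | Opening | Interest | Payment | End bal
1 | $952.26 | $27.61 | $195.97 | $783.90
2 | $783.90 | $22.73 | $161.32 | $645.31
3 | $645.31 | $18.71 | $132.80 | $531.22
4 | $531.22 | $15.40 | $109.32 | $437.30
5 | $437.30 | $12.68 | $93.00 | $356.98
6 | $356.98 | $10.35 | $93.00 | $274.33
7 | $274.33 | $7.95 | $93.00 | $189.28
8 | $189.28 | $5.48 | $93.00 | $101.76
9 | $101.76 | $2.95 | $93.00 | $11.71
10 | $11.71 | $0.33 | $12.04 | $0.00

$12.04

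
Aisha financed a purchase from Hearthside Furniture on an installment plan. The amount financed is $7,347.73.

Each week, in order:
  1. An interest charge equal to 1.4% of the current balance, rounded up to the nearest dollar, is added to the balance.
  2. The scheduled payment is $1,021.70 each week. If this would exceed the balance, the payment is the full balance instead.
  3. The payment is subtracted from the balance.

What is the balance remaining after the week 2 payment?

Week 1: opening $7,347.73; interest $103.00 → $7,450.73; payment $1,021.70; balance $6,429.03
Week 2: opening $6,429.03; interest $91.00 → $6,520.03; payment $1,021.70; balance $5,498.33

$5,498.33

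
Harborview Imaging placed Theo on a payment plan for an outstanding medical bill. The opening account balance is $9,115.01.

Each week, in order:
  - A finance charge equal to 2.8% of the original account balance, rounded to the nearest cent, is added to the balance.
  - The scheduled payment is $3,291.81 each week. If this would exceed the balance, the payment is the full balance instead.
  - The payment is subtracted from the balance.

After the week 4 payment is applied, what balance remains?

Week 1: $9,115.01 +$255.22 interest = $9,370.23; pay $3,291.81 → $6,078.42
Week 2: $6,078.42 +$255.22 interest = $6,333.64; pay $3,291.81 → $3,041.83
Week 3: $3,041.83 +$255.22 interest = $3,297.05; pay $3,291.81 → $5.24
Week 4: $5.24 +$255.22 interest = $260.46; pay $260.46 → $0.00

$0.00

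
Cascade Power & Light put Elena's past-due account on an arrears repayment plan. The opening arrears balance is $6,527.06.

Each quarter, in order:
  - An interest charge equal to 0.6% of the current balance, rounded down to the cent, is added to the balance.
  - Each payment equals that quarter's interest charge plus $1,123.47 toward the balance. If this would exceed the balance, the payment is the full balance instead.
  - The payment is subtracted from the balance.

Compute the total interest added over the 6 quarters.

$133.83

Quarter 1: $6,527.06 +$39.16 interest = $6,566.22; pay $1,162.63 → $5,403.59
Quarter 2: $5,403.59 +$32.42 interest = $5,436.01; pay $1,155.89 → $4,280.12
Quarter 3: $4,280.12 +$25.68 interest = $4,305.80; pay $1,149.15 → $3,156.65
Quarter 4: $3,156.65 +$18.93 interest = $3,175.58; pay $1,142.40 → $2,033.18
Quarter 5: $2,033.18 +$12.19 interest = $2,045.37; pay $1,135.66 → $909.71
Quarter 6: $909.71 +$5.45 interest = $915.16; pay $915.16 → $0.00
Total interest: $39.16 + $32.42 + $25.68 + $18.93 + $12.19 + $5.45 = $133.83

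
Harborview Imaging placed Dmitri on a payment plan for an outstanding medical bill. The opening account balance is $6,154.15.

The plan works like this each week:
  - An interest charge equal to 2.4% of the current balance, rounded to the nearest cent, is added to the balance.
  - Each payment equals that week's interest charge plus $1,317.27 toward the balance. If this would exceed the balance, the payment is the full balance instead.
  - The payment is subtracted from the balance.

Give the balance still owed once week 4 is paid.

Week 1: opening $6,154.15; interest $147.70 → $6,301.85; payment $1,464.97; balance $4,836.88
Week 2: opening $4,836.88; interest $116.09 → $4,952.97; payment $1,433.36; balance $3,519.61
Week 3: opening $3,519.61; interest $84.47 → $3,604.08; payment $1,401.74; balance $2,202.34
Week 4: opening $2,202.34; interest $52.86 → $2,255.20; payment $1,370.13; balance $885.07

$885.07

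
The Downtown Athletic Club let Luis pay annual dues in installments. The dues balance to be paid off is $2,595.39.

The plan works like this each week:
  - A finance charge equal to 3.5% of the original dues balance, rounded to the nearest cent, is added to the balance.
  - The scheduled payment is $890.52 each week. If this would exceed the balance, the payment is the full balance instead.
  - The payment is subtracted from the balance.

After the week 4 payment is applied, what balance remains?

$0.00

Week 1: $2,595.39 +$90.84 interest = $2,686.23; pay $890.52 → $1,795.71
Week 2: $1,795.71 +$90.84 interest = $1,886.55; pay $890.52 → $996.03
Week 3: $996.03 +$90.84 interest = $1,086.87; pay $890.52 → $196.35
Week 4: $196.35 +$90.84 interest = $287.19; pay $287.19 → $0.00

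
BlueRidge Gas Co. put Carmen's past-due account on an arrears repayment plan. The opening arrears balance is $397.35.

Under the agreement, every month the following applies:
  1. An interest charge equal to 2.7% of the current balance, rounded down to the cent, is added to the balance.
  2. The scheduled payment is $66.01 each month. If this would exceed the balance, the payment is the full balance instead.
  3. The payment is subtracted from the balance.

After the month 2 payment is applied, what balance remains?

Month 1: opening $397.35; interest $10.72 → $408.07; payment $66.01; balance $342.06
Month 2: opening $342.06; interest $9.23 → $351.29; payment $66.01; balance $285.28

$285.28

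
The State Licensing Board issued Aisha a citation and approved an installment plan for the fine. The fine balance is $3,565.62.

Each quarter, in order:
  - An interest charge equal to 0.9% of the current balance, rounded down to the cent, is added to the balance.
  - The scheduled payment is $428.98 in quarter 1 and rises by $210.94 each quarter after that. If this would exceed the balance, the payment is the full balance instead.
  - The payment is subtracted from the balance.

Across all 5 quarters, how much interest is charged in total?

Quarter 1: opening $3,565.62; interest $32.09 → $3,597.71; payment $428.98; balance $3,168.73
Quarter 2: opening $3,168.73; interest $28.51 → $3,197.24; payment $639.92; balance $2,557.32
Quarter 3: opening $2,557.32; interest $23.01 → $2,580.33; payment $850.86; balance $1,729.47
Quarter 4: opening $1,729.47; interest $15.56 → $1,745.03; payment $1,061.80; balance $683.23
Quarter 5: opening $683.23; interest $6.14 → $689.37; payment $689.37; balance $0.00
Total interest: $32.09 + $28.51 + $23.01 + $15.56 + $6.14 = $105.31

$105.31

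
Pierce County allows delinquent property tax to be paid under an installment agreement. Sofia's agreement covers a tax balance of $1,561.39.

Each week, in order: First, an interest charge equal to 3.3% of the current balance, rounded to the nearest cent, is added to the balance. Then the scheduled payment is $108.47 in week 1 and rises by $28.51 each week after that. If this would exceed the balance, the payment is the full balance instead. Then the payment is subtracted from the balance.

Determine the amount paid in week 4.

Week 1: $1,561.39 +$51.53 interest = $1,612.92; pay $108.47 → $1,504.45
Week 2: $1,504.45 +$49.65 interest = $1,554.10; pay $136.98 → $1,417.12
Week 3: $1,417.12 +$46.76 interest = $1,463.88; pay $165.49 → $1,298.39
Week 4: $1,298.39 +$42.85 interest = $1,341.24; pay $194.00 → $1,147.24

$194.00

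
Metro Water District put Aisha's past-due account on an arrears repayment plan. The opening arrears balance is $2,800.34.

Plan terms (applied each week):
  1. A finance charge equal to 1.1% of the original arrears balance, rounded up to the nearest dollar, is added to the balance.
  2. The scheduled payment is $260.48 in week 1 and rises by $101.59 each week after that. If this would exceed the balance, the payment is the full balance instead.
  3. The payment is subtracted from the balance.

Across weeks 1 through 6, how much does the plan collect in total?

$2,986.34

Week 1: $2,800.34 +$31.00 interest = $2,831.34; pay $260.48 → $2,570.86
Week 2: $2,570.86 +$31.00 interest = $2,601.86; pay $362.07 → $2,239.79
Week 3: $2,239.79 +$31.00 interest = $2,270.79; pay $463.66 → $1,807.13
Week 4: $1,807.13 +$31.00 interest = $1,838.13; pay $565.25 → $1,272.88
Week 5: $1,272.88 +$31.00 interest = $1,303.88; pay $666.84 → $637.04
Week 6: $637.04 +$31.00 interest = $668.04; pay $668.04 → $0.00
Total paid: $2,986.34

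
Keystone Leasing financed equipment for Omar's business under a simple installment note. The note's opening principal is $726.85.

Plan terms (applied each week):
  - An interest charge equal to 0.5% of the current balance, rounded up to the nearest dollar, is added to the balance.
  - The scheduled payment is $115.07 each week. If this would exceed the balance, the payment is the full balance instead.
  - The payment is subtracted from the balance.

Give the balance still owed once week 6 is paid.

Week 1: opening $726.85; interest $4.00 → $730.85; payment $115.07; balance $615.78
Week 2: opening $615.78; interest $4.00 → $619.78; payment $115.07; balance $504.71
Week 3: opening $504.71; interest $3.00 → $507.71; payment $115.07; balance $392.64
Week 4: opening $392.64; interest $2.00 → $394.64; payment $115.07; balance $279.57
Week 5: opening $279.57; interest $2.00 → $281.57; payment $115.07; balance $166.50
Week 6: opening $166.50; interest $1.00 → $167.50; payment $115.07; balance $52.43

$52.43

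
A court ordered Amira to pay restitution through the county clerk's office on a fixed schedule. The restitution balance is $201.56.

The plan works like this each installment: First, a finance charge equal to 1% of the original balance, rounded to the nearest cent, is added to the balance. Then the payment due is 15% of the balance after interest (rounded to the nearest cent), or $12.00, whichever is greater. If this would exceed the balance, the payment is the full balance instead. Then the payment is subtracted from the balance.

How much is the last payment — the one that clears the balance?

Installment 1: $201.56 +$2.02 interest = $203.58; pay $30.54 → $173.04
Installment 2: $173.04 +$2.02 interest = $175.06; pay $26.26 → $148.80
Installment 3: $148.80 +$2.02 interest = $150.82; pay $22.62 → $128.20
Installment 4: $128.20 +$2.02 interest = $130.22; pay $19.53 → $110.69
Installment 5: $110.69 +$2.02 interest = $112.71; pay $16.91 → $95.80
Installment 6: $95.80 +$2.02 interest = $97.82; pay $14.67 → $83.15
Installment 7: $83.15 +$2.02 interest = $85.17; pay $12.78 → $72.39
Installment 8: $72.39 +$2.02 interest = $74.41; pay $12.00 → $62.41
Installment 9: $62.41 +$2.02 interest = $64.43; pay $12.00 → $52.43
Installment 10: $52.43 +$2.02 interest = $54.45; pay $12.00 → $42.45
Installment 11: $42.45 +$2.02 interest = $44.47; pay $12.00 → $32.47
Installment 12: $32.47 +$2.02 interest = $34.49; pay $12.00 → $22.49
Installment 13: $22.49 +$2.02 interest = $24.51; pay $12.00 → $12.51
Installment 14: $12.51 +$2.02 interest = $14.53; pay $12.00 → $2.53
Installment 15: $2.53 +$2.02 interest = $4.55; pay $4.55 → $0.00

$4.55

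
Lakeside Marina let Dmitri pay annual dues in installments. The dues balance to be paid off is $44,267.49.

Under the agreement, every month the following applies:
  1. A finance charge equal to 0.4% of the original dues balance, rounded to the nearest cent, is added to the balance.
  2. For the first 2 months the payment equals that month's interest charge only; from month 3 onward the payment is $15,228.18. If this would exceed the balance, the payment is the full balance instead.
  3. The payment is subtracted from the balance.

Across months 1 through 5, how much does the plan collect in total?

$45,152.84

Month 1: $44,267.49 +$177.07 interest = $44,444.56; pay $177.07 → $44,267.49
Month 2: $44,267.49 +$177.07 interest = $44,444.56; pay $177.07 → $44,267.49
Month 3: $44,267.49 +$177.07 interest = $44,444.56; pay $15,228.18 → $29,216.38
Month 4: $29,216.38 +$177.07 interest = $29,393.45; pay $15,228.18 → $14,165.27
Month 5: $14,165.27 +$177.07 interest = $14,342.34; pay $14,342.34 → $0.00
Total paid: $45,152.84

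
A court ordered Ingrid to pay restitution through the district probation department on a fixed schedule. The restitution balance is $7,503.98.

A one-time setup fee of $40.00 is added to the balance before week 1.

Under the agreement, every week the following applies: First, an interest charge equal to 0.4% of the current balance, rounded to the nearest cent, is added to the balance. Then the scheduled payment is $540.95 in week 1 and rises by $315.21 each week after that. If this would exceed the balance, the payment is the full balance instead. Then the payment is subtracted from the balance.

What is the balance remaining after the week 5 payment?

$1,804.86

Week 1: opening $7,543.98; interest $30.18 → $7,574.16; payment $540.95; balance $7,033.21
Week 2: opening $7,033.21; interest $28.13 → $7,061.34; payment $856.16; balance $6,205.18
Week 3: opening $6,205.18; interest $24.82 → $6,230.00; payment $1,171.37; balance $5,058.63
Week 4: opening $5,058.63; interest $20.23 → $5,078.86; payment $1,486.58; balance $3,592.28
Week 5: opening $3,592.28; interest $14.37 → $3,606.65; payment $1,801.79; balance $1,804.86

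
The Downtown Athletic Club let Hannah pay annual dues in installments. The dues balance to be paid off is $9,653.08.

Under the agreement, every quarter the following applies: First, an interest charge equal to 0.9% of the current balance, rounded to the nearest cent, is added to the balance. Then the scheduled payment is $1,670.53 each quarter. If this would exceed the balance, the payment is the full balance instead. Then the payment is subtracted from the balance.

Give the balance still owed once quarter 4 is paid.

$3,232.43

Quarter 1: $9,653.08 +$86.88 interest = $9,739.96; pay $1,670.53 → $8,069.43
Quarter 2: $8,069.43 +$72.62 interest = $8,142.05; pay $1,670.53 → $6,471.52
Quarter 3: $6,471.52 +$58.24 interest = $6,529.76; pay $1,670.53 → $4,859.23
Quarter 4: $4,859.23 +$43.73 interest = $4,902.96; pay $1,670.53 → $3,232.43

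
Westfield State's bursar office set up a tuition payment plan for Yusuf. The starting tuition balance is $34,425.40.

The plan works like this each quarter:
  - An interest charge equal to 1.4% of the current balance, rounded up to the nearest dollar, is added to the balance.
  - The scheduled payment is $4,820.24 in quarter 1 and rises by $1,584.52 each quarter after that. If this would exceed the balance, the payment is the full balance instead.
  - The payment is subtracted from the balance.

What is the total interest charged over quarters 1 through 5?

$1,573.00

Quarter 1: opening $34,425.40; interest $482.00 → $34,907.40; payment $4,820.24; balance $30,087.16
Quarter 2: opening $30,087.16; interest $422.00 → $30,509.16; payment $6,404.76; balance $24,104.40
Quarter 3: opening $24,104.40; interest $338.00 → $24,442.40; payment $7,989.28; balance $16,453.12
Quarter 4: opening $16,453.12; interest $231.00 → $16,684.12; payment $9,573.80; balance $7,110.32
Quarter 5: opening $7,110.32; interest $100.00 → $7,210.32; payment $7,210.32; balance $0.00
Total interest: $482.00 + $422.00 + $338.00 + $231.00 + $100.00 = $1,573.00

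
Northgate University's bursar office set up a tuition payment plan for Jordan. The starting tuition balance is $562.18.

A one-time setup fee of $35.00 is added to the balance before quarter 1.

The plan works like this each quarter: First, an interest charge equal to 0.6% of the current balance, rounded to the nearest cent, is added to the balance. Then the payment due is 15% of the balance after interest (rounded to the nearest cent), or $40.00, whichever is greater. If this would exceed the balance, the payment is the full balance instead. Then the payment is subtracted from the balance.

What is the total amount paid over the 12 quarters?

$617.15

Quarter 1: opening $597.18; interest $3.58 → $600.76; payment $90.11; balance $510.65
Quarter 2: opening $510.65; interest $3.06 → $513.71; payment $77.06; balance $436.65
Quarter 3: opening $436.65; interest $2.62 → $439.27; payment $65.89; balance $373.38
Quarter 4: opening $373.38; interest $2.24 → $375.62; payment $56.34; balance $319.28
Quarter 5: opening $319.28; interest $1.92 → $321.20; payment $48.18; balance $273.02
Quarter 6: opening $273.02; interest $1.64 → $274.66; payment $41.20; balance $233.46
Quarter 7: opening $233.46; interest $1.40 → $234.86; payment $40.00; balance $194.86
Quarter 8: opening $194.86; interest $1.17 → $196.03; payment $40.00; balance $156.03
Quarter 9: opening $156.03; interest $0.94 → $156.97; payment $40.00; balance $116.97
Quarter 10: opening $116.97; interest $0.70 → $117.67; payment $40.00; balance $77.67
Quarter 11: opening $77.67; interest $0.47 → $78.14; payment $40.00; balance $38.14
Quarter 12: opening $38.14; interest $0.23 → $38.37; payment $38.37; balance $0.00
Total paid: $617.15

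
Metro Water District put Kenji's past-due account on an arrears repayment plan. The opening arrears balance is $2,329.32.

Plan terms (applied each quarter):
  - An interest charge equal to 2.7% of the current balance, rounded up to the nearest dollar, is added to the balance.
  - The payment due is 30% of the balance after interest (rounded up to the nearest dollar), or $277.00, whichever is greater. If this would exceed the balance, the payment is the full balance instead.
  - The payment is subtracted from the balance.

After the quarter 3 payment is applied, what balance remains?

Quarter 1: opening $2,329.32; interest $63.00 → $2,392.32; payment $718.00; balance $1,674.32
Quarter 2: opening $1,674.32; interest $46.00 → $1,720.32; payment $517.00; balance $1,203.32
Quarter 3: opening $1,203.32; interest $33.00 → $1,236.32; payment $371.00; balance $865.32

$865.32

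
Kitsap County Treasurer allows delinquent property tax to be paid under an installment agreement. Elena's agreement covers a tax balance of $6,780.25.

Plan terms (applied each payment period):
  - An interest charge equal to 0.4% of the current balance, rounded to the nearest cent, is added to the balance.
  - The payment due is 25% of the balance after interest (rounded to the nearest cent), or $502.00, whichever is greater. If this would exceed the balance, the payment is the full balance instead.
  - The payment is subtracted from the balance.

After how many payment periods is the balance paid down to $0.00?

Payment period 1: $6,780.25 +$27.12 interest = $6,807.37; pay $1,701.84 → $5,105.53
Payment period 2: $5,105.53 +$20.42 interest = $5,125.95; pay $1,281.49 → $3,844.46
Payment period 3: $3,844.46 +$15.38 interest = $3,859.84; pay $964.96 → $2,894.88
Payment period 4: $2,894.88 +$11.58 interest = $2,906.46; pay $726.62 → $2,179.84
Payment period 5: $2,179.84 +$8.72 interest = $2,188.56; pay $547.14 → $1,641.42
Payment period 6: $1,641.42 +$6.57 interest = $1,647.99; pay $502.00 → $1,145.99
Payment period 7: $1,145.99 +$4.58 interest = $1,150.57; pay $502.00 → $648.57
Payment period 8: $648.57 +$2.59 interest = $651.16; pay $502.00 → $149.16
Payment period 9: $149.16 +$0.60 interest = $149.76; pay $149.76 → $0.00
Balance reaches $0.00 in payment period 9.

9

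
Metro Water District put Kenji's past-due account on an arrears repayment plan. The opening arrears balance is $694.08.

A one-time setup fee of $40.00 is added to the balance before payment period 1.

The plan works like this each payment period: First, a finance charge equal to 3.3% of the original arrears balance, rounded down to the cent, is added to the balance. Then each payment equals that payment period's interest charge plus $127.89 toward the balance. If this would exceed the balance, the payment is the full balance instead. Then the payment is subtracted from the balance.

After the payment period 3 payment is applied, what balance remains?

Payment period 1: opening $734.08; interest $22.90 → $756.98; payment $150.79; balance $606.19
Payment period 2: opening $606.19; interest $22.90 → $629.09; payment $150.79; balance $478.30
Payment period 3: opening $478.30; interest $22.90 → $501.20; payment $150.79; balance $350.41

$350.41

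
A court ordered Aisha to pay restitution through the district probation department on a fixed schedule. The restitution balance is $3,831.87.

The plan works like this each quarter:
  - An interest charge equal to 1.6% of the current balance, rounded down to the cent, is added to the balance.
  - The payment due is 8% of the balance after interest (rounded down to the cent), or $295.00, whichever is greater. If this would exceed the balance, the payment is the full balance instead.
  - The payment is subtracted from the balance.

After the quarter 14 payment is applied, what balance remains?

$176.90

Quarter 1: opening $3,831.87; interest $61.30 → $3,893.17; payment $311.45; balance $3,581.72
Quarter 2: opening $3,581.72; interest $57.30 → $3,639.02; payment $295.00; balance $3,344.02
Quarter 3: opening $3,344.02; interest $53.50 → $3,397.52; payment $295.00; balance $3,102.52
Quarter 4: opening $3,102.52; interest $49.64 → $3,152.16; payment $295.00; balance $2,857.16
Quarter 5: opening $2,857.16; interest $45.71 → $2,902.87; payment $295.00; balance $2,607.87
Quarter 6: opening $2,607.87; interest $41.72 → $2,649.59; payment $295.00; balance $2,354.59
Quarter 7: opening $2,354.59; interest $37.67 → $2,392.26; payment $295.00; balance $2,097.26
Quarter 8: opening $2,097.26; interest $33.55 → $2,130.81; payment $295.00; balance $1,835.81
Quarter 9: opening $1,835.81; interest $29.37 → $1,865.18; payment $295.00; balance $1,570.18
Quarter 10: opening $1,570.18; interest $25.12 → $1,595.30; payment $295.00; balance $1,300.30
Quarter 11: opening $1,300.30; interest $20.80 → $1,321.10; payment $295.00; balance $1,026.10
Quarter 12: opening $1,026.10; interest $16.41 → $1,042.51; payment $295.00; balance $747.51
Quarter 13: opening $747.51; interest $11.96 → $759.47; payment $295.00; balance $464.47
Quarter 14: opening $464.47; interest $7.43 → $471.90; payment $295.00; balance $176.90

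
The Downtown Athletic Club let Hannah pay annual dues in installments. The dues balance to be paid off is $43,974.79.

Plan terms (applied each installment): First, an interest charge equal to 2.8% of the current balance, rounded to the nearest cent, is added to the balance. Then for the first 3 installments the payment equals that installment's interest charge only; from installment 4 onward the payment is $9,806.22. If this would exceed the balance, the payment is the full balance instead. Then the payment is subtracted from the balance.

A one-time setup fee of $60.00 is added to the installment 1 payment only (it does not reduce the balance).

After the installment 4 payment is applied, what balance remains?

$35,399.86

Installment 1: $43,974.79 +$1,231.29 interest = $45,206.08; pay $1,231.29 (+ $60.00 fee) → $43,974.79
Installment 2: $43,974.79 +$1,231.29 interest = $45,206.08; pay $1,231.29 → $43,974.79
Installment 3: $43,974.79 +$1,231.29 interest = $45,206.08; pay $1,231.29 → $43,974.79
Installment 4: $43,974.79 +$1,231.29 interest = $45,206.08; pay $9,806.22 → $35,399.86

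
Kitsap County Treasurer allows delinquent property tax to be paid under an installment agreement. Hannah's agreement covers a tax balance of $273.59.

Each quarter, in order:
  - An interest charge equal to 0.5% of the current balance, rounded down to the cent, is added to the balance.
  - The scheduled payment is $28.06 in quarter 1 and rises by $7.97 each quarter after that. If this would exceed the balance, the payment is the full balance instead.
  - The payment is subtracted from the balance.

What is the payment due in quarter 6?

$58.96

Quarter 1: $273.59 +$1.36 interest = $274.95; pay $28.06 → $246.89
Quarter 2: $246.89 +$1.23 interest = $248.12; pay $36.03 → $212.09
Quarter 3: $212.09 +$1.06 interest = $213.15; pay $44.00 → $169.15
Quarter 4: $169.15 +$0.84 interest = $169.99; pay $51.97 → $118.02
Quarter 5: $118.02 +$0.59 interest = $118.61; pay $59.94 → $58.67
Quarter 6: $58.67 +$0.29 interest = $58.96; pay $58.96 → $0.00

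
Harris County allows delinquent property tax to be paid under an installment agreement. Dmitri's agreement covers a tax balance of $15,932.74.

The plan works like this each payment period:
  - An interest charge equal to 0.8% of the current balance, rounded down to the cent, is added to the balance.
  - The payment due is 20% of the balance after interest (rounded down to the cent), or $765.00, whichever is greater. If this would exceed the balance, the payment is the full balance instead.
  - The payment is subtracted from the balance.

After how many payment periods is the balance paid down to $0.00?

12

Payment period 1: opening $15,932.74; interest $127.46 → $16,060.20; payment $3,212.04; balance $12,848.16
Payment period 2: opening $12,848.16; interest $102.78 → $12,950.94; payment $2,590.18; balance $10,360.76
Payment period 3: opening $10,360.76; interest $82.88 → $10,443.64; payment $2,088.72; balance $8,354.92
Payment period 4: opening $8,354.92; interest $66.83 → $8,421.75; payment $1,684.35; balance $6,737.40
Payment period 5: opening $6,737.40; interest $53.89 → $6,791.29; payment $1,358.25; balance $5,433.04
Payment period 6: opening $5,433.04; interest $43.46 → $5,476.50; payment $1,095.30; balance $4,381.20
Payment period 7: opening $4,381.20; interest $35.04 → $4,416.24; payment $883.24; balance $3,533.00
Payment period 8: opening $3,533.00; interest $28.26 → $3,561.26; payment $765.00; balance $2,796.26
Payment period 9: opening $2,796.26; interest $22.37 → $2,818.63; payment $765.00; balance $2,053.63
Payment period 10: opening $2,053.63; interest $16.42 → $2,070.05; payment $765.00; balance $1,305.05
Payment period 11: opening $1,305.05; interest $10.44 → $1,315.49; payment $765.00; balance $550.49
Payment period 12: opening $550.49; interest $4.40 → $554.89; payment $554.89; balance $0.00
Balance reaches $0.00 in payment period 12.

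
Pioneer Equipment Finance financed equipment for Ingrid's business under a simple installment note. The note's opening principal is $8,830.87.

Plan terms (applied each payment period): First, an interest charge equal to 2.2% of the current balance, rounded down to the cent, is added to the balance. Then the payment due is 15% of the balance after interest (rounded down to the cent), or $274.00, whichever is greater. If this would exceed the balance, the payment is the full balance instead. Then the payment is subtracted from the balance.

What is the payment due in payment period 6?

$669.72

# | Opening | Interest | Payment | End bal
1 | $8,830.87 | $194.27 | $1,353.77 | $7,671.37
2 | $7,671.37 | $168.77 | $1,176.02 | $6,664.12
3 | $6,664.12 | $146.61 | $1,021.60 | $5,789.13
4 | $5,789.13 | $127.36 | $887.47 | $5,029.02
5 | $5,029.02 | $110.63 | $770.94 | $4,368.71
6 | $4,368.71 | $96.11 | $669.72 | $3,795.10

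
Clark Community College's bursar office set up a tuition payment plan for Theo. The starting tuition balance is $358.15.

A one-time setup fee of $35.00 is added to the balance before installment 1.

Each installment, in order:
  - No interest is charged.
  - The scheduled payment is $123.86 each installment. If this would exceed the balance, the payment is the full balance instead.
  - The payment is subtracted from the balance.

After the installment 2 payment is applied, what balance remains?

$145.43

Installment 1: $393.15 − $123.86 → $269.29
Installment 2: $269.29 − $123.86 → $145.43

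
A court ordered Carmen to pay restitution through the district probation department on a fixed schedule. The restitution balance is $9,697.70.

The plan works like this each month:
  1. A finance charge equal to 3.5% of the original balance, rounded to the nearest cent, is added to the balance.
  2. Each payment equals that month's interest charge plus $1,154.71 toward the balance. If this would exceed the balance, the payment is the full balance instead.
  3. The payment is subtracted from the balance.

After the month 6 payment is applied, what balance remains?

Month 1: $9,697.70 +$339.42 interest = $10,037.12; pay $1,494.13 → $8,542.99
Month 2: $8,542.99 +$339.42 interest = $8,882.41; pay $1,494.13 → $7,388.28
Month 3: $7,388.28 +$339.42 interest = $7,727.70; pay $1,494.13 → $6,233.57
Month 4: $6,233.57 +$339.42 interest = $6,572.99; pay $1,494.13 → $5,078.86
Month 5: $5,078.86 +$339.42 interest = $5,418.28; pay $1,494.13 → $3,924.15
Month 6: $3,924.15 +$339.42 interest = $4,263.57; pay $1,494.13 → $2,769.44

$2,769.44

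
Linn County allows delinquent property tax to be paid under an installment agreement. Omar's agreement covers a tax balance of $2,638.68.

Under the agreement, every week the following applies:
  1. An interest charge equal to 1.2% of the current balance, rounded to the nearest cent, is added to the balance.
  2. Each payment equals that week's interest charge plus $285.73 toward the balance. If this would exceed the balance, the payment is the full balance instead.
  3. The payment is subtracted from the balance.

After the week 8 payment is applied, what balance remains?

$352.84

Week 1: opening $2,638.68; interest $31.66 → $2,670.34; payment $317.39; balance $2,352.95
Week 2: opening $2,352.95; interest $28.24 → $2,381.19; payment $313.97; balance $2,067.22
Week 3: opening $2,067.22; interest $24.81 → $2,092.03; payment $310.54; balance $1,781.49
Week 4: opening $1,781.49; interest $21.38 → $1,802.87; payment $307.11; balance $1,495.76
Week 5: opening $1,495.76; interest $17.95 → $1,513.71; payment $303.68; balance $1,210.03
Week 6: opening $1,210.03; interest $14.52 → $1,224.55; payment $300.25; balance $924.30
Week 7: opening $924.30; interest $11.09 → $935.39; payment $296.82; balance $638.57
Week 8: opening $638.57; interest $7.66 → $646.23; payment $293.39; balance $352.84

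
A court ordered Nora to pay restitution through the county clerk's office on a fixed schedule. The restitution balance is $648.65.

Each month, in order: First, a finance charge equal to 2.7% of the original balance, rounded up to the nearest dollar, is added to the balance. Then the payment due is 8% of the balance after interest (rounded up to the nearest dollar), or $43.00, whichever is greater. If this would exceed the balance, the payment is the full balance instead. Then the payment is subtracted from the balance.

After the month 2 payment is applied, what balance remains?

Month 1: opening $648.65; interest $18.00 → $666.65; payment $54.00; balance $612.65
Month 2: opening $612.65; interest $18.00 → $630.65; payment $51.00; balance $579.65

$579.65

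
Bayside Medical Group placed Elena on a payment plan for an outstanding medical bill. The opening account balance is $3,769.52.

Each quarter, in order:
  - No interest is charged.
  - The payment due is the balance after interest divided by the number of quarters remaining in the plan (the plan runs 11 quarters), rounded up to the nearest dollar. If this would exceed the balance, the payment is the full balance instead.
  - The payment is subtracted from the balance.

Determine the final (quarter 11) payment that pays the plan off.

Quarter 1: $3,769.52 − $343.00 → $3,426.52
Quarter 2: $3,426.52 − $343.00 → $3,083.52
Quarter 3: $3,083.52 − $343.00 → $2,740.52
Quarter 4: $2,740.52 − $343.00 → $2,397.52
Quarter 5: $2,397.52 − $343.00 → $2,054.52
Quarter 6: $2,054.52 − $343.00 → $1,711.52
Quarter 7: $1,711.52 − $343.00 → $1,368.52
Quarter 8: $1,368.52 − $343.00 → $1,025.52
Quarter 9: $1,025.52 − $342.00 → $683.52
Quarter 10: $683.52 − $342.00 → $341.52
Quarter 11: $341.52 − $341.52 → $0.00

$341.52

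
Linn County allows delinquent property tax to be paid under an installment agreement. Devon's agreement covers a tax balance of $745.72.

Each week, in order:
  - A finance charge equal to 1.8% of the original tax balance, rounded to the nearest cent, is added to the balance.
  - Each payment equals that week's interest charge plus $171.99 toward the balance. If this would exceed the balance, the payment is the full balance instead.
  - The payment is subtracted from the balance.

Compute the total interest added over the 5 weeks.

$67.10

# | Opening | Interest | Payment | End bal
1 | $745.72 | $13.42 | $185.41 | $573.73
2 | $573.73 | $13.42 | $185.41 | $401.74
3 | $401.74 | $13.42 | $185.41 | $229.75
4 | $229.75 | $13.42 | $185.41 | $57.76
5 | $57.76 | $13.42 | $71.18 | $0.00
Total interest: $13.42 + $13.42 + $13.42 + $13.42 + $13.42 = $67.10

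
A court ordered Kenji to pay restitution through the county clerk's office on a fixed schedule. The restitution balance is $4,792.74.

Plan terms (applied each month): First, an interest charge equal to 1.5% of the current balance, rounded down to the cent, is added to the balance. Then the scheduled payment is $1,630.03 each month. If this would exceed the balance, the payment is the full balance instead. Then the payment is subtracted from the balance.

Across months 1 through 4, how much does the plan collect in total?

Month 1: opening $4,792.74; interest $71.89 → $4,864.63; payment $1,630.03; balance $3,234.60
Month 2: opening $3,234.60; interest $48.51 → $3,283.11; payment $1,630.03; balance $1,653.08
Month 3: opening $1,653.08; interest $24.79 → $1,677.87; payment $1,630.03; balance $47.84
Month 4: opening $47.84; interest $0.71 → $48.55; payment $48.55; balance $0.00
Total paid: $4,938.64

$4,938.64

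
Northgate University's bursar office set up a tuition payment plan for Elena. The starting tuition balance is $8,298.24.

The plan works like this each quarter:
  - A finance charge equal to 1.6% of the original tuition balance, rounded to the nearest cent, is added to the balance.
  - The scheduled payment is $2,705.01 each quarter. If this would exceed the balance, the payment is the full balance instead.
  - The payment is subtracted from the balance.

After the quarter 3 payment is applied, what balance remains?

Quarter 1: opening $8,298.24; interest $132.77 → $8,431.01; payment $2,705.01; balance $5,726.00
Quarter 2: opening $5,726.00; interest $132.77 → $5,858.77; payment $2,705.01; balance $3,153.76
Quarter 3: opening $3,153.76; interest $132.77 → $3,286.53; payment $2,705.01; balance $581.52

$581.52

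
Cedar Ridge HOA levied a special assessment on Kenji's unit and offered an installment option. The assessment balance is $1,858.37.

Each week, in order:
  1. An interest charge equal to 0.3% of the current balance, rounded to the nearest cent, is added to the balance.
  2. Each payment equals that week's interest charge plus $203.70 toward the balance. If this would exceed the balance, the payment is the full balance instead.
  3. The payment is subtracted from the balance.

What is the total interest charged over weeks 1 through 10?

$28.26

Week 1: $1,858.37 +$5.58 interest = $1,863.95; pay $209.28 → $1,654.67
Week 2: $1,654.67 +$4.96 interest = $1,659.63; pay $208.66 → $1,450.97
Week 3: $1,450.97 +$4.35 interest = $1,455.32; pay $208.05 → $1,247.27
Week 4: $1,247.27 +$3.74 interest = $1,251.01; pay $207.44 → $1,043.57
Week 5: $1,043.57 +$3.13 interest = $1,046.70; pay $206.83 → $839.87
Week 6: $839.87 +$2.52 interest = $842.39; pay $206.22 → $636.17
Week 7: $636.17 +$1.91 interest = $638.08; pay $205.61 → $432.47
Week 8: $432.47 +$1.30 interest = $433.77; pay $205.00 → $228.77
Week 9: $228.77 +$0.69 interest = $229.46; pay $204.39 → $25.07
Week 10: $25.07 +$0.08 interest = $25.15; pay $25.15 → $0.00
Total interest: $5.58 + $4.96 + $4.35 + $3.74 + $3.13 + $2.52 + $1.91 + $1.30 + $0.69 + $0.08 = $28.26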